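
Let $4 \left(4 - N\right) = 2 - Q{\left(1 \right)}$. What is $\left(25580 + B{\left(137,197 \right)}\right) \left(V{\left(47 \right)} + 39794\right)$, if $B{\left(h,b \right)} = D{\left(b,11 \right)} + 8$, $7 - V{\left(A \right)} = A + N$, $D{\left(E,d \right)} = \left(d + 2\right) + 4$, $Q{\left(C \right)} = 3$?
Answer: $\frac{4071169395}{4} \approx 1.0178 \cdot 10^{9}$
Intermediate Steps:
$D{\left(E,d \right)} = 6 + d$ ($D{\left(E,d \right)} = \left(2 + d\right) + 4 = 6 + d$)
$N = \frac{17}{4}$ ($N = 4 - \frac{2 - 3}{4} = 4 - - \frac{1}{4} = 4 + \frac{1}{4} = \frac{17}{4} \approx 4.25$)
$V{\left(A \right)} = \frac{11}{4} - A$ ($V{\left(A \right)} = 7 - \left(A + \frac{17}{4}\right) = 7 - \left(\frac{17}{4} + A\right) = \frac{11}{4} - A$)
$B{\left(h,b \right)} = 25$ ($B{\left(h,b \right)} = \left(6 + 11\right) + 8 = 17 + 8 = 25$)
$\left(25580 + B{\left(137,197 \right)}\right) \left(V{\left(47 \right)} + 39794\right) = \left(25580 + 25\right) \left(\left(\frac{11}{4} - 47\right) + 39794\right) = 25605 \left(\left(\frac{11}{4} - 47\right) + 39794\right) = 25605 \left(- \frac{177}{4} + 39794\right) = 25605 \cdot \frac{158999}{4} = \frac{4071169395}{4}$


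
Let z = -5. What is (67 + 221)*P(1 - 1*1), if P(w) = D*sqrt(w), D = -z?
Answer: 0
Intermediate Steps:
D = 5 (D = -1*(-5) = 5)
P(w) = 5*sqrt(w)
(67 + 221)*P(1 - 1*1) = (67 + 221)*(5*sqrt(1 - 1*1)) = 288*(5*sqrt(1 - 1)) = 288*(5*sqrt(0)) = 288*(5*0) = 288*0 = 0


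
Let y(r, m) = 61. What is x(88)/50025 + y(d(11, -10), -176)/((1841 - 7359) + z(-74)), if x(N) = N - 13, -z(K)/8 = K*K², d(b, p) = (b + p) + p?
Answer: 3276961/2158594758 ≈ 0.0015181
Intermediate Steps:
d(b, p) = b + 2*p
z(K) = -8*K³ (z(K) = -8*K*K² = -8*K³)
x(N) = -13 + N
x(88)/50025 + y(d(11, -10), -176)/((1841 - 7359) + z(-74)) = (-13 + 88)/50025 + 61/((1841 - 7359) - 8*(-74)³) = 75*(1/50025) + 61/(-5518 - 8*(-405224)) = 1/667 + 61/(-5518 + 3241792) = 1/667 + 61/3236274 = 3276961/2158594758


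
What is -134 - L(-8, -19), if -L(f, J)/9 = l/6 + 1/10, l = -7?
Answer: -718/5 ≈ -143.60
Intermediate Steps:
L(f, J) = 48/5 (L(f, J) = -9*(-7/6 + 1/10) = -9*(-7*⅙ + 1*(⅒)) = -9*(-7/6 + ⅒) = -9*(-16/15) = 48/5)
-134 - L(-8, -19) = -134 - 1*48/5 = -134 - 48/5 = -718/5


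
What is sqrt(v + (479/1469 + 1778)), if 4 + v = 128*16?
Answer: sqrt(8248430593)/1469 ≈ 61.825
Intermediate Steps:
v = 2044 (v = -4 + 128*16 = -4 + 2048 = 2044)
sqrt(v + (479/1469 + 1778)) = sqrt(2044 + (479/1469 + 1778)) = sqrt(2044 + 2612361/1469) = sqrt(5614997/1469) = sqrt(8248430593)/1469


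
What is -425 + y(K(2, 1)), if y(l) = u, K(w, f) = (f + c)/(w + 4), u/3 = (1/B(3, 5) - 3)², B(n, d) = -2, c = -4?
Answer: -1553/4 ≈ -388.25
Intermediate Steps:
u = 147/4 (u = 3*(1/(-2) - 3)² = 3*(-½ - 3)² = 3*(-7/2)² = 3*(49/4) = 147/4 ≈ 36.750)
K(w, f) = (-4 + f)/(4 + w) (K(w, f) = (f - 4)/(w + 4) = (-4 + f)/(4 + w))
y(l) = 147/4
-425 + y(K(2, 1)) = -425 + 147/4 = -1553/4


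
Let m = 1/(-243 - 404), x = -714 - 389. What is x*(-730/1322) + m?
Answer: 260478304/427667 ≈ 609.07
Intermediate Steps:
x = -1103
m = -1/647 (m = 1/(-647) = -1/647 ≈ -0.0015456)
x*(-730/1322) + m = -(-805190)/1322 - 1/647 = -1103*(-365/661) - 1/647 = 402595/661 - 1/647 = 260478304/427667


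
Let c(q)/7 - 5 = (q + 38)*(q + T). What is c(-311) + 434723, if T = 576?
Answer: -71657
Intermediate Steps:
c(q) = 35 + 7*(38 + q)*(576 + q) (c(q) = 35 + 7*((q + 38)*(q + 576)) = 35 + 7*((38 + q)*(576 + q)) = 35 + 7*(38 + q)*(576 + q))
c(-311) + 434723 = (153251 + 7*(-311)² + 4298*(-311)) + 434723 = (153251 + 7*96721 - 1336678) + 434723 = (153251 + 677047 - 1336678) + 434723 = -506380 + 434723 = -71657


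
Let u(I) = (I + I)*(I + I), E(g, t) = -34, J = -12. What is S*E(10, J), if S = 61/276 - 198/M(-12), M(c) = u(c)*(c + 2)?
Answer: -95863/11040 ≈ -8.6832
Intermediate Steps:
u(I) = 4*I² (u(I) = (2*I)*(2*I) = 4*I²)
M(c) = 4*c²*(2 + c) (M(c) = (4*c²)*(c + 2) = (4*c²)*(2 + c) = 4*c²*(2 + c))
S = 5639/22080 (S = 61/276 - 198*1/(576*(2 - 12)) = 61*(1/276) - 198/(4*144*(-10)) = 61/276 - 198/(-5760) = 61/276 - 198*(-1/5760) = 61/276 + 11/320 = 5639/22080 ≈ 0.25539)
S*E(10, J) = (5639/22080)*(-34) = -95863/11040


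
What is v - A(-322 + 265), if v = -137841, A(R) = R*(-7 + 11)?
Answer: -137613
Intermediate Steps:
A(R) = 4*R (A(R) = R*4 = 4*R)
v - A(-322 + 265) = -137841 - 4*(-322 + 265) = -137841 - 4*(-57) = -137841 - 1*(-228) = -137841 + 228 = -137613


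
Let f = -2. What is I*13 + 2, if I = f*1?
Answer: -24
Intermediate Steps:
I = -2 (I = -2*1 = -2)
I*13 + 2 = -2*13 + 2 = -26 + 2 = -24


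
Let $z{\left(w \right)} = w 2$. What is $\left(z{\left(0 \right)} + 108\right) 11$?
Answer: $1188$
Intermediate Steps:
$z{\left(w \right)} = 2 w$
$\left(z{\left(0 \right)} + 108\right) 11 = \left(2 \cdot 0 + 108\right) 11 = \left(0 + 108\right) 11 = 108 \cdot 11 = 1188$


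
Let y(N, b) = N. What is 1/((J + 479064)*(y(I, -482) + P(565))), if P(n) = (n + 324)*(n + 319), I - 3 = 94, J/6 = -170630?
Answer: -1/428132068668 ≈ -2.3357e-12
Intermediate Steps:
J = -1023780 (J = 6*(-170630) = -1023780)
I = 97 (I = 3 + 94 = 97)
P(n) = (319 + n)*(324 + n) (P(n) = (324 + n)*(319 + n) = (319 + n)*(324 + n))
1/((J + 479064)*(y(I, -482) + P(565))) = 1/((-1023780 + 479064)*(97 + (103356 + 565**2 + 643*565))) = 1/(-544716*(97 + (103356 + 319225 + 363295))) = 1/(-544716*(97 + 785876)) = 1/(-544716*785973) = 1/(-428132068668) = -1/428132068668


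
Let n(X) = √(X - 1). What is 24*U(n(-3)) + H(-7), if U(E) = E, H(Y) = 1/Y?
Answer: -⅐ + 48*I ≈ -0.14286 + 48.0*I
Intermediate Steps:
H(Y) = 1/Y
n(X) = √(-1 + X)
24*U(n(-3)) + H(-7) = 24*√(-1 - 3) + 1/(-7) = 24*√(-4) - ⅐ = 24*(2*I) - ⅐ = 48*I - ⅐ = -⅐ + 48*I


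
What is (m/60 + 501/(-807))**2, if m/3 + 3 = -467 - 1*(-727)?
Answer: 4328718849/28944400 ≈ 149.55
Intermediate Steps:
m = 771 (m = -9 + 3*(-467 - 1*(-727)) = -9 + 3*(-467 + 727) = -9 + 3*260 = -9 + 780 = 771)
(m/60 + 501/(-807))**2 = (771/60 + 501/(-807))**2 = (771*(1/60) + 501*(-1/807))**2 = (257/20 - 167/269)**2 = (65793/5380)**2 = 4328718849/28944400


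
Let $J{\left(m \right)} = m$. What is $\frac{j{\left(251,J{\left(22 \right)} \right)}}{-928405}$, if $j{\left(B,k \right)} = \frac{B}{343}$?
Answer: $- \frac{251}{318442915} \approx -7.8821 \cdot 10^{-7}$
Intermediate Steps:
$j{\left(B,k \right)} = \frac{B}{343}$ ($j{\left(B,k \right)} = B \frac{1}{343} = \frac{B}{343}$)
$\frac{j{\left(251,J{\left(22 \right)} \right)}}{-928405} = \frac{\frac{1}{343} \cdot 251}{-928405} = \frac{251}{343} \left(- \frac{1}{928405}\right) = - \frac{251}{318442915}$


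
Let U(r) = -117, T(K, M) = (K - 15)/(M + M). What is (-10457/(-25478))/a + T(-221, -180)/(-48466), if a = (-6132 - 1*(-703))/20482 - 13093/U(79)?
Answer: 54452047956437827/14866086614183166780 ≈ 0.0036628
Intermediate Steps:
T(K, M) = (-15 + K)/(2*M) (T(K, M) = (-15 + K)/((2*M)) = (-15 + K)*(1/(2*M)) = (-15 + K)/(2*M))
a = 267535633/2396394 (a = (-6132 - 1*(-703))/20482 - 13093/(-117) = (-6132 + 703)*(1/20482) - 13093*(-1/117) = -5429*1/20482 + 13093/117 = -5429/20482 + 13093/117 = 267535633/2396394 ≈ 111.64)
(-10457/(-25478))/a + T(-221, -180)/(-48466) = (-10457/(-25478))/(267535633/2396394) + ((1/2)*(-15 - 221)/(-180))/(-48466) = -10457*(-1/25478)*(2396394/267535633) + ((1/2)*(-1/180)*(-236))*(-1/48466) = (10457/25478)*(2396394/267535633) + (59/90)*(-1/48466) = 12529546029/3408136428787 - 59/4361940 = 54452047956437827/14866086614183166780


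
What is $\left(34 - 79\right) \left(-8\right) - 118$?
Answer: $242$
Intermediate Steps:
$\left(34 - 79\right) \left(-8\right) - 118 = \left(-45\right) \left(-8\right) - 118 = 360 - 118 = 242$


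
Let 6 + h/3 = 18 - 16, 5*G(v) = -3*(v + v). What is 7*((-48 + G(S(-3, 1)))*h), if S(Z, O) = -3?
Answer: 18648/5 ≈ 3729.6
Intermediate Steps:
G(v) = -6*v/5 (G(v) = (-3*(v + v))/5 = (-6*v)/5 = -6*v/5)
h = -12 (h = -18 + 3*(18 - 16) = -18 + 3*2 = -18 + 6 = -12)
7*((-48 + G(S(-3, 1)))*h) = 7*((-48 - 6/5*(-3))*(-12)) = 7*((-48 + 18/5)*(-12)) = 7*(-222/5*(-12)) = 7*(2664/5) = 18648/5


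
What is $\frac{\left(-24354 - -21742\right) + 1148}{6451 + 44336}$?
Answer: $- \frac{488}{16929} \approx -0.028826$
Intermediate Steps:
$\frac{\left(-24354 - -21742\right) + 1148}{6451 + 44336} = \frac{\left(-24354 + 21742\right) + 1148}{50787} = \left(-2612 + 1148\right) \frac{1}{50787} = \left(-1464\right) \frac{1}{50787} = - \frac{488}{16929}$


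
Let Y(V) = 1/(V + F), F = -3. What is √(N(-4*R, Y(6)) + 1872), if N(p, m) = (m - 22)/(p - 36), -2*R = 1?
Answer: √19482918/102 ≈ 43.274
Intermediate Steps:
R = -½ (R = -½*1 = -½ ≈ -0.50000)
Y(V) = 1/(-3 + V) (Y(V) = 1/(V - 3) = 1/(-3 + V))
N(p, m) = (-22 + m)/(-36 + p)
√(N(-4*R, Y(6)) + 1872) = √((-22 + 1/(-3 + 6))/(-36 - 4*(-½)) + 1872) = √((-22 + 1/3)/(-36 + 2) + 1872) = √((-22 + ⅓)/(-34) + 1872) = √(-1/34*(-65/3) + 1872) = √(65/102 + 1872) = √(191009/102) = √19482918/102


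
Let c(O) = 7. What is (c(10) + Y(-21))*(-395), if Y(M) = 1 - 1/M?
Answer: -66755/21 ≈ -3178.8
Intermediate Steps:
(c(10) + Y(-21))*(-395) = (7 + (-1 - 21)/(-21))*(-395) = (7 - 1/21*(-22))*(-395) = (7 + 22/21)*(-395) = (169/21)*(-395) = -66755/21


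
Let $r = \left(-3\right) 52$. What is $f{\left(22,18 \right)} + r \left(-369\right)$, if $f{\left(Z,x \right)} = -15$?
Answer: $57549$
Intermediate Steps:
$r = -156$
$f{\left(22,18 \right)} + r \left(-369\right) = -15 - -57564 = -15 + 57564 = 57549$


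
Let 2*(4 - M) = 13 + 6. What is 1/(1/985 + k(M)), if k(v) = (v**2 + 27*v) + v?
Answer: -3940/487571 ≈ -0.0080809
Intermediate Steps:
M = -11/2 (M = 4 - (13 + 6)/2 = 4 - 1/2*19 = 4 - 19/2 = -11/2 ≈ -5.5000)
k(v) = v**2 + 28*v
1/(1/985 + k(M)) = 1/(1/985 - 11*(28 - 11/2)/2) = 1/(1/985 - 11/2*45/2) = 1/(1/985 - 495/4) = 1/(-487571/3940) = -3940/487571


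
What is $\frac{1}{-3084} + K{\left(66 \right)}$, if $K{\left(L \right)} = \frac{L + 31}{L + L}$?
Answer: $\frac{4153}{5654} \approx 0.73452$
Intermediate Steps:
$K{\left(L \right)} = \frac{31 + L}{2 L}$
$\frac{1}{-3084} + K{\left(66 \right)} = \frac{1}{-3084} + \frac{31 + 66}{2 \cdot 66} = - \frac{1}{3084} + \frac{1}{2} \cdot \frac{1}{66} \cdot 97 = - \frac{1}{3084} + \frac{97}{132} = \frac{4153}{5654}$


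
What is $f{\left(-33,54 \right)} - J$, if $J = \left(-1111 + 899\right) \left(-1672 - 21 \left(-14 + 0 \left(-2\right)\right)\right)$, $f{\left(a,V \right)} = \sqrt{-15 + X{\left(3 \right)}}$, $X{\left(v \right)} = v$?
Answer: $-292136 + 2 i \sqrt{3} \approx -2.9214 \cdot 10^{5} + 3.4641 i$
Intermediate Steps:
$f{\left(a,V \right)} = 2 i \sqrt{3}$ ($f{\left(a,V \right)} = \sqrt{-15 + 3} = \sqrt{-12} = 2 i \sqrt{3}$)
$J = 292136$ ($J = - 212 \left(-1672 - 21 \left(-14 + 0\right)\right) = - 212 \left(-1672 - -294\right) = - 212 \left(-1672 + 294\right) = \left(-212\right) \left(-1378\right) = 292136$)
$f{\left(-33,54 \right)} - J = 2 i \sqrt{3} - 292136 = -292136 + 2 i \sqrt{3}$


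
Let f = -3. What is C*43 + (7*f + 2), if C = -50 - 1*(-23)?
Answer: -1180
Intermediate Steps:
C = -27 (C = -50 + 23 = -27)
C*43 + (7*f + 2) = -27*43 + (7*(-3) + 2) = -1161 + (-21 + 2) = -1161 - 19 = -1180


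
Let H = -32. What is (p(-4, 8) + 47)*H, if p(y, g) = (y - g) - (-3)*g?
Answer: -1888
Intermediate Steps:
p(y, g) = y + 2*g (p(y, g) = (y - g) + 3*g = y + 2*g)
(p(-4, 8) + 47)*H = ((-4 + 2*8) + 47)*(-32) = ((-4 + 16) + 47)*(-32) = (12 + 47)*(-32) = 59*(-32) = -1888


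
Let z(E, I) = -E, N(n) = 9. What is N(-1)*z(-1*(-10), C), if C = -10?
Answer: -90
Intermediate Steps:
N(-1)*z(-1*(-10), C) = 9*(-(-1)*(-10)) = 9*(-1*10) = 9*(-10) = -90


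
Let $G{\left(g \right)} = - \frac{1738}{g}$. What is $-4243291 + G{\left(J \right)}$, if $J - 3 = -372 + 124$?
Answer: $- \frac{1039604557}{245} \approx -4.2433 \cdot 10^{6}$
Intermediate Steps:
$J = -245$ ($J = 3 + \left(-372 + 124\right) = 3 - 248 = -245$)
$-4243291 + G{\left(J \right)} = -4243291 - \frac{1738}{-245} = -4243291 - - \frac{1738}{245} = -4243291 + \frac{1738}{245} = - \frac{1039604557}{245}$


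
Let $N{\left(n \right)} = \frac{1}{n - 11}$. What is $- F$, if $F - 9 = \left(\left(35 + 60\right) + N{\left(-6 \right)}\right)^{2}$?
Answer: $- \frac{2607597}{289} \approx -9022.8$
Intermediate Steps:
$N{\left(n \right)} = \frac{1}{-11 + n}$
$F = \frac{2607597}{289}$ ($F = 9 + \left(\left(35 + 60\right) + \frac{1}{-11 - 6}\right)^{2} = 9 + \left(95 + \frac{1}{-17}\right)^{2} = 9 + \left(95 - \frac{1}{17}\right)^{2} = 9 + \left(\frac{1614}{17}\right)^{2} = 9 + \frac{2604996}{289} = \frac{2607597}{289} \approx 9022.8$)
$- F = \left(-1\right) \frac{2607597}{289} = - \frac{2607597}{289}$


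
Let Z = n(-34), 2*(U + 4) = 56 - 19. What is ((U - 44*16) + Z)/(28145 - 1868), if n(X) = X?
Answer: -1447/52554 ≈ -0.027534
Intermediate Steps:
U = 29/2 (U = -4 + (56 - 19)/2 = -4 + (1/2)*37 = -4 + 37/2 = 29/2 ≈ 14.500)
Z = -34
((U - 44*16) + Z)/(28145 - 1868) = ((29/2 - 44*16) - 34)/(28145 - 1868) = ((29/2 - 704) - 34)/26277 = (-1379/2 - 34)*(1/26277) = -1447/2*1/26277 = -1447/52554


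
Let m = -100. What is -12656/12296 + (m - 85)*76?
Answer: -21611802/1537 ≈ -14061.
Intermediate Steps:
-12656/12296 + (m - 85)*76 = -12656/12296 + (-100 - 85)*76 = -12656*1/12296 - 185*76 = -1582/1537 - 14060 = -21611802/1537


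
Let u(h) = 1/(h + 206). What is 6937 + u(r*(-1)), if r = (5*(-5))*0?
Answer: 1429023/206 ≈ 6937.0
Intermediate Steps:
r = 0 (r = -25*0 = 0)
u(h) = 1/(206 + h)
6937 + u(r*(-1)) = 6937 + 1/(206 + 0*(-1)) = 6937 + 1/(206 + 0) = 6937 + 1/206 = 1429023/206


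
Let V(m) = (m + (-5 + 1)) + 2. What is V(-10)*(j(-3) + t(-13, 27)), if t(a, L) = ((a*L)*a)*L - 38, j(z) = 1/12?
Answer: -1477957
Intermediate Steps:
j(z) = 1/12
t(a, L) = -38 + L²*a² (t(a, L) = ((L*a)*a)*L - 38 = (L*a²)*L - 38 = L²*a² - 38 = -38 + L²*a²)
V(m) = -2 + m (V(m) = (m - 4) + 2 = (-4 + m) + 2 = -2 + m)
V(-10)*(j(-3) + t(-13, 27)) = (-2 - 10)*(1/12 + (-38 + 27²*(-13)²)) = -12*(1/12 + (-38 + 729*169)) = -12*(1/12 + (-38 + 123201)) = -12*(1/12 + 123163) = -12*1477957/12 = -1477957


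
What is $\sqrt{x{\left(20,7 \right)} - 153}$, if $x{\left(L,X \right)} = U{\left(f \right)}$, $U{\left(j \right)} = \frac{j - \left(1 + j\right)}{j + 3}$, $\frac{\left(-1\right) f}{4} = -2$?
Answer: $\frac{2 i \sqrt{4631}}{11} \approx 12.373 i$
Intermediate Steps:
$f = 8$ ($f = \left(-4\right) \left(-2\right) = 8$)
$U{\left(j \right)} = - \frac{1}{3 + j}$
$x{\left(L,X \right)} = - \frac{1}{11}$ ($x{\left(L,X \right)} = - \frac{1}{3 + 8} = - \frac{1}{11}$)
$\sqrt{x{\left(20,7 \right)} - 153} = \sqrt{- \frac{1}{11} - 153} = \sqrt{- \frac{1684}{11}} = \frac{2 i \sqrt{4631}}{11}$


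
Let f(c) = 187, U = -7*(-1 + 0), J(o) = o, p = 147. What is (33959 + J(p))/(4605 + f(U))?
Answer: 17053/2396 ≈ 7.1173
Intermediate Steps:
U = 7 (U = -7*(-1) = 7)
(33959 + J(p))/(4605 + f(U)) = (33959 + 147)/(4605 + 187) = 34106/4792 = 34106*(1/4792) = 17053/2396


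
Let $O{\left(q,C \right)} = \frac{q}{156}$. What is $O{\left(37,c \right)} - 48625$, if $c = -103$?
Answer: $- \frac{7585463}{156} \approx -48625.0$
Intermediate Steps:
$O{\left(q,C \right)} = \frac{q}{156}$ ($O{\left(q,C \right)} = q \frac{1}{156} = \frac{q}{156}$)
$O{\left(37,c \right)} - 48625 = \frac{1}{156} \cdot 37 - 48625 = \frac{37}{156} - 48625 = - \frac{7585463}{156}$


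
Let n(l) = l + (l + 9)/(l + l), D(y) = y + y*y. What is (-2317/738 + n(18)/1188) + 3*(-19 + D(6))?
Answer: 4278265/64944 ≈ 65.876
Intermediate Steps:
D(y) = y + y²
n(l) = l + (9 + l)/(2*l) (n(l) = l + (9 + l)/((2*l)) = l + (9 + l)*(1/(2*l)) = l + (9 + l)/(2*l))
(-2317/738 + n(18)/1188) + 3*(-19 + D(6)) = (-2317/738 + (½ + 18 + (9/2)/18)/1188) + 3*(-19 + 6*(1 + 6)) = (-2317*1/738 + (½ + 18 + (9/2)*(1/18))*(1/1188)) + 3*(-19 + 6*7) = (-2317/738 + (½ + 18 + ¼)*(1/1188)) + 3*(-19 + 42) = (-2317/738 + (75/4)*(1/1188)) + 3*23 = (-2317/738 + 25/1584) + 69 = -202871/64944 + 69 = 4278265/64944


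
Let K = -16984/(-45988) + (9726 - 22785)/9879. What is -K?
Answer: 36064363/37859621 ≈ 0.95258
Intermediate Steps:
K = -36064363/37859621 (K = -16984*(-1/45988) - 13059*1/9879 = 4246/11497 - 4353/3293 = -36064363/37859621 ≈ -0.95258)
-K = -1*(-36064363/37859621) = 36064363/37859621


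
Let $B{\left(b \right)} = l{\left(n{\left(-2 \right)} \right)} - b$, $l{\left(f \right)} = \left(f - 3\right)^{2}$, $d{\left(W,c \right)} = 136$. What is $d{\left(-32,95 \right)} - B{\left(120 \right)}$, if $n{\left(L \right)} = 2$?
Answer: $255$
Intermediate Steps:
$l{\left(f \right)} = \left(-3 + f\right)^{2}$
$B{\left(b \right)} = 1 - b$ ($B{\left(b \right)} = \left(-3 + 2\right)^{2} - b = \left(-1\right)^{2} - b = 1 - b$)
$d{\left(-32,95 \right)} - B{\left(120 \right)} = 136 - \left(1 - 120\right) = 136 - -119 = 136 + 119 = 255$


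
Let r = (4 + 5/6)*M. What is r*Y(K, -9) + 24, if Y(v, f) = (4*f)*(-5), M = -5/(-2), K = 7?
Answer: 2199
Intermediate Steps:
M = 5/2 (M = -5*(-½) = 5/2 ≈ 2.5000)
Y(v, f) = -20*f
r = 145/12 (r = (4 + 5/6)*(5/2) = (4 + 5*(⅙))*(5/2) = (4 + ⅚)*(5/2) = (29/6)*(5/2) = 145/12 ≈ 12.083)
r*Y(K, -9) + 24 = 145*(-20*(-9))/12 + 24 = (145/12)*180 + 24 = 2175 + 24 = 2199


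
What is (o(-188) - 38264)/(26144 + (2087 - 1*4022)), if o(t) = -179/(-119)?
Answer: -4553237/2880871 ≈ -1.5805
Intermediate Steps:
o(t) = 179/119 (o(t) = -179*(-1/119) = 179/119)
(o(-188) - 38264)/(26144 + (2087 - 1*4022)) = (179/119 - 38264)/(26144 + (2087 - 1*4022)) = -4553237/(119*(26144 + (2087 - 4022))) = -4553237/(119*(26144 - 1935)) = -4553237/119/24209 = -4553237/119*1/24209 = -4553237/2880871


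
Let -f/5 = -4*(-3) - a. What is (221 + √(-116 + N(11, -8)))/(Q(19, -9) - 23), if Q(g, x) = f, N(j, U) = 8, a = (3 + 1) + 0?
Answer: -221/63 - 2*I*√3/21 ≈ -3.5079 - 0.16496*I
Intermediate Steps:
a = 4 (a = 4 + 0 = 4)
f = -40 (f = -5*(-4*(-3) - 1*4) = -5*(12 - 4) = -5*8 = -40)
Q(g, x) = -40
(221 + √(-116 + N(11, -8)))/(Q(19, -9) - 23) = (221 + √(-116 + 8))/(-40 - 23) = (221 + √(-108))/(-63) = (221 + 6*I*√3)*(-1/63) = -221/63 - 2*I*√3/21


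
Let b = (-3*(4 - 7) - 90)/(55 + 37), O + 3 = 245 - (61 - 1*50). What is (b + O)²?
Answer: 448211241/8464 ≈ 52955.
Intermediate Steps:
O = 231 (O = -3 + (245 - (61 - 1*50)) = -3 + (245 - (61 - 50)) = -3 + (245 - 1*11) = -3 + (245 - 11) = -3 + 234 = 231)
b = -81/92 (b = (-3*(-3) - 90)/92 = (9 - 90)*(1/92) = -81*1/92 = -81/92 ≈ -0.88043)
(b + O)² = (-81/92 + 231)² = (21171/92)² = 448211241/8464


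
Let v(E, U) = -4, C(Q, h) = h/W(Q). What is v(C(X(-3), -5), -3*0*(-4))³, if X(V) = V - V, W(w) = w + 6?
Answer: -64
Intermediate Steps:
W(w) = 6 + w
X(V) = 0
C(Q, h) = h/(6 + Q)
v(C(X(-3), -5), -3*0*(-4))³ = (-4)³ = -64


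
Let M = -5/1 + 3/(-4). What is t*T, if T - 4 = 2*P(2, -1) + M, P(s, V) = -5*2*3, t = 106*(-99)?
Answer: 1296009/2 ≈ 6.4800e+5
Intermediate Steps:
t = -10494
P(s, V) = -30 (P(s, V) = -10*3 = -1*30 = -30)
M = -23/4 (M = -5*1 + 3*(-1/4) = -5 - 3/4 = -23/4 ≈ -5.7500)
T = -247/4 (T = 4 + (2*(-30) - 23/4) = 4 + (-60 - 23/4) = 4 - 263/4 = -247/4 ≈ -61.750)
t*T = -10494*(-247/4) = 1296009/2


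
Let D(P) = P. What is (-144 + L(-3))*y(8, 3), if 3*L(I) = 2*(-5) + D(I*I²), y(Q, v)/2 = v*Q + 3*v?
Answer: -10318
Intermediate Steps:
y(Q, v) = 6*v + 2*Q*v (y(Q, v) = 2*(v*Q + 3*v) = 2*(Q*v + 3*v) = 2*(3*v + Q*v) = 6*v + 2*Q*v)
L(I) = -10/3 + I³/3 (L(I) = (2*(-5) + I*I²)/3 = (-10 + I³)/3 = -10/3 + I³/3)
(-144 + L(-3))*y(8, 3) = (-144 + (-10/3 + (⅓)*(-3)³))*(2*3*(3 + 8)) = (-144 + (-10/3 + (⅓)*(-27)))*(2*3*11) = (-144 + (-10/3 - 9))*66 = (-144 - 37/3)*66 = -469/3*66 = -10318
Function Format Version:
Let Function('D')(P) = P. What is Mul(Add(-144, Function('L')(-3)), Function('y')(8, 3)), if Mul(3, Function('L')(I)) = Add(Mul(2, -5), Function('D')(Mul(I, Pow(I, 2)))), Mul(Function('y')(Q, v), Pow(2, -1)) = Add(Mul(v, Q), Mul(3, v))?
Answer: -10318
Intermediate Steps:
Function('y')(Q, v) = Add(Mul(6, v), Mul(2, Q, v)) (Function('y')(Q, v) = Mul(2, Add(Mul(v, Q), Mul(3, v))) = Mul(2, Add(Mul(Q, v), Mul(3, v))) = Mul(2, Add(Mul(3, v), Mul(Q, v))) = Add(Mul(6, v), Mul(2, Q, v)))
Function('L')(I) = Add(Rational(-10, 3), Mul(Rational(1, 3), Pow(I, 3))) (Function('L')(I) = Mul(Rational(1, 3), Add(Mul(2, -5), Mul(I, Pow(I, 2)))) = Mul(Rational(1, 3), Add(-10, Pow(I, 3))) = Add(Rational(-10, 3), Mul(Rational(1, 3), Pow(I, 3))))
Mul(Add(-144, Function('L')(-3)), Function('y')(8, 3)) = Mul(Add(-144, Add(Rational(-10, 3), Mul(Rational(1, 3), Pow(-3, 3)))), Mul(2, 3, Add(3, 8))) = Mul(Add(-144, Add(Rational(-10, 3), Mul(Rational(1, 3), -27))), Mul(2, 3, 11)) = Mul(Add(-144, Add(Rational(-10, 3), -9)), 66) = Mul(Add(-144, Rational(-37, 3)), 66) = Mul(Rational(-469, 3), 66) = -10318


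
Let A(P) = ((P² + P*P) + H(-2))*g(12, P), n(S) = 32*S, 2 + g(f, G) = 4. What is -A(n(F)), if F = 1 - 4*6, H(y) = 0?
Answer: -2166784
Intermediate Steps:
g(f, G) = 2 (g(f, G) = -2 + 4 = 2)
F = -23 (F = 1 - 24 = -23)
A(P) = 4*P² (A(P) = ((P² + P*P) + 0)*2 = ((P² + P²) + 0)*2 = (2*P² + 0)*2 = (2*P²)*2 = 4*P²)
-A(n(F)) = -4*(32*(-23))² = -4*(-736)² = -4*541696 = -1*2166784 = -2166784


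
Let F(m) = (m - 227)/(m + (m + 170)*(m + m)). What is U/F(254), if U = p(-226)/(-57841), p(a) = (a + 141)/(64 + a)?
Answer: -3054985/42166089 ≈ -0.072451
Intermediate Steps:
p(a) = (141 + a)/(64 + a)
F(m) = (-227 + m)/(m + 2*m*(170 + m)) (F(m) = (-227 + m)/(m + (170 + m)*(2*m)) = (-227 + m)/(m + 2*m*(170 + m)))
U = -85/9370242 (U = ((141 - 226)/(64 - 226))/(-57841) = (-85/(-162))*(-1/57841) = -1/162*(-85)*(-1/57841) = (85/162)*(-1/57841) = -85/9370242 ≈ -9.0713e-6)
U/F(254) = -85*254*(341 + 2*254)/(-227 + 254)/9370242 = -85/(9370242*((1/254)*27/(341 + 508))) = -85/(9370242*((1/254)*27/849)) = -85/(9370242*((1/254)*(1/849)*27)) = -85/(9370242*9/71882) = -85/9370242*71882/9 = -3054985/42166089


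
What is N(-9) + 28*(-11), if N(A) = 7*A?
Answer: -371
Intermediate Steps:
N(-9) + 28*(-11) = 7*(-9) + 28*(-11) = -63 - 308 = -371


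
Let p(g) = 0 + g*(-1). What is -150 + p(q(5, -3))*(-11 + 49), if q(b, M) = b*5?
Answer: -1100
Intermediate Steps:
q(b, M) = 5*b
p(g) = -g (p(g) = 0 - g = -g)
-150 + p(q(5, -3))*(-11 + 49) = -150 + (-5*5)*(-11 + 49) = -150 - 1*25*38 = -150 - 25*38 = -150 - 950 = -1100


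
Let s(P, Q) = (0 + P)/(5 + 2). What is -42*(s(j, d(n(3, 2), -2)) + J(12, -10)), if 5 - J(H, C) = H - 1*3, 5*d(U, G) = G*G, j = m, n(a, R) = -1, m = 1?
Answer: 162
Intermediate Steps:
j = 1
d(U, G) = G²/5 (d(U, G) = (G*G)/5 = G²/5)
J(H, C) = 8 - H (J(H, C) = 5 - (H - 1*3) = 5 - (H - 3) = 5 - (-3 + H) = 5 + (3 - H) = 8 - H)
s(P, Q) = P/7
-42*(s(j, d(n(3, 2), -2)) + J(12, -10)) = -42*((⅐)*1 + (8 - 1*12)) = -42*(⅐ + (8 - 12)) = -42*(⅐ - 4) = -42*(-27/7) = 162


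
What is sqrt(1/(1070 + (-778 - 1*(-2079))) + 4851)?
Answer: sqrt(27270582862)/2371 ≈ 69.649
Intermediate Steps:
sqrt(1/(1070 + (-778 - 1*(-2079))) + 4851) = sqrt(1/(1070 + (-778 + 2079)) + 4851) = sqrt(1/(1070 + 1301) + 4851) = sqrt(1/2371 + 4851) = sqrt(11501722/2371) = sqrt(27270582862)/2371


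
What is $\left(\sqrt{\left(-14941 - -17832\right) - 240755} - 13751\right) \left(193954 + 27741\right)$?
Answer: $-3048527945 + 443390 i \sqrt{59466} \approx -3.0485 \cdot 10^{9} + 1.0812 \cdot 10^{8} i$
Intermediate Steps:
$\left(\sqrt{\left(-14941 - -17832\right) - 240755} - 13751\right) \left(193954 + 27741\right) = \left(\sqrt{\left(-14941 + 17832\right) - 240755} + \left(-43353 + 29602\right)\right) 221695 = \left(\sqrt{2891 - 240755} - 13751\right) 221695 = \left(\sqrt{-237864} - 13751\right) 221695 = \left(2 i \sqrt{59466} - 13751\right) 221695 = \left(-13751 + 2 i \sqrt{59466}\right) 221695 = -3048527945 + 443390 i \sqrt{59466}$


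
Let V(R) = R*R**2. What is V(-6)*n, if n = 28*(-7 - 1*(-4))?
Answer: 18144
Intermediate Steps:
n = -84 (n = 28*(-7 + 4) = 28*(-3) = -84)
V(R) = R**3
V(-6)*n = (-6)**3*(-84) = -216*(-84) = 18144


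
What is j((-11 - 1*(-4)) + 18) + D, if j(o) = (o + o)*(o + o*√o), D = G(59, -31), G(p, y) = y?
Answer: 211 + 242*√11 ≈ 1013.6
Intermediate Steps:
D = -31
j(o) = 2*o*(o + o^(3/2)) (j(o) = (2*o)*(o + o^(3/2)) = 2*o*(o + o^(3/2)))
j((-11 - 1*(-4)) + 18) + D = (2*((-11 - 1*(-4)) + 18)² + 2*((-11 - 1*(-4)) + 18)^(5/2)) - 31 = (2*((-11 + 4) + 18)² + 2*((-11 + 4) + 18)^(5/2)) - 31 = (2*(-7 + 18)² + 2*(-7 + 18)^(5/2)) - 31 = (2*11² + 2*11^(5/2)) - 31 = (2*121 + 2*(121*√11)) - 31 = (242 + 242*√11) - 31 = 211 + 242*√11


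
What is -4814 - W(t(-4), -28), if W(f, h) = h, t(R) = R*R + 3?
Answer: -4786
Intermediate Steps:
t(R) = 3 + R² (t(R) = R² + 3 = 3 + R²)
-4814 - W(t(-4), -28) = -4814 - 1*(-28) = -4814 + 28 = -4786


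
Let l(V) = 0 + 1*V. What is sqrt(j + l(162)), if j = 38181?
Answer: sqrt(38343) ≈ 195.81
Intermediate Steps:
l(V) = V (l(V) = 0 + V = V)
sqrt(j + l(162)) = sqrt(38181 + 162) = sqrt(38343)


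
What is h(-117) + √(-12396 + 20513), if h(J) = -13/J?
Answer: ⅑ + √8117 ≈ 90.206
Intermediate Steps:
h(-117) + √(-12396 + 20513) = -13/(-117) + √(-12396 + 20513) = -13*(-1/117) + √8117 = ⅑ + √8117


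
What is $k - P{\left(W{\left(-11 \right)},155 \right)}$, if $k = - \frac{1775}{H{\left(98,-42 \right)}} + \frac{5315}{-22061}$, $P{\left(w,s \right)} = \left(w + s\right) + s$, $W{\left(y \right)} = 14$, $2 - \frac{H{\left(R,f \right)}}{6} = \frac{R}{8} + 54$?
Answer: $- \frac{5436707359}{17009031} \approx -319.64$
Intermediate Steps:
$H{\left(R,f \right)} = -312 - \frac{3 R}{4}$ ($H{\left(R,f \right)} = 12 - 6 \left(\frac{R}{8} + 54\right) = 12 - 6 \left(54 + \frac{R}{8}\right) = 12 - \left(324 + \frac{3 R}{4}\right) = -312 - \frac{3 R}{4}$)
$P{\left(w,s \right)} = w + 2 s$ ($P{\left(w,s \right)} = \left(s + w\right) + s = w + 2 s$)
$k = \frac{74218685}{17009031}$ ($k = - \frac{1775}{-312 - \frac{147}{2}} + \frac{5315}{-22061} = - \frac{1775}{-312 - \frac{147}{2}} + 5315 \left(- \frac{1}{22061}\right) = - \frac{1775}{- \frac{771}{2}} - \frac{5315}{22061} = \left(-1775\right) \left(- \frac{2}{771}\right) - \frac{5315}{22061} = \frac{3550}{771} - \frac{5315}{22061} = \frac{74218685}{17009031} \approx 4.3635$)
$k - P{\left(W{\left(-11 \right)},155 \right)} = \frac{74218685}{17009031} - \left(14 + 2 \cdot 155\right) = \frac{74218685}{17009031} - \left(14 + 310\right) = \frac{74218685}{17009031} - 324 = - \frac{5436707359}{17009031}$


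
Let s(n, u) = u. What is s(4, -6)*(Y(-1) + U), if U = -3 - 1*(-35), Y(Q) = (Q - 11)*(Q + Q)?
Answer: -336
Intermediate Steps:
Y(Q) = 2*Q*(-11 + Q) (Y(Q) = (-11 + Q)*(2*Q) = 2*Q*(-11 + Q))
U = 32 (U = -3 + 35 = 32)
s(4, -6)*(Y(-1) + U) = -6*(2*(-1)*(-11 - 1) + 32) = -6*(2*(-1)*(-12) + 32) = -6*(24 + 32) = -6*56 = -336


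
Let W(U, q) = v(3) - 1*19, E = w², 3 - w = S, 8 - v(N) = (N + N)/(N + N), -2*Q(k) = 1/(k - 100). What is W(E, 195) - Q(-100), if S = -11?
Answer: -4801/400 ≈ -12.003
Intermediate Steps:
Q(k) = -1/(2*(-100 + k)) (Q(k) = -1/(2*(k - 100)) = -1/(2*(-100 + k)))
v(N) = 7 (v(N) = 8 - (N + N)/(N + N) = 8 - 2*N/(2*N) = 8 - 2*N*1/(2*N) = 8 - 1*1 = 8 - 1 = 7)
w = 14 (w = 3 - 1*(-11) = 3 + 11 = 14)
E = 196 (E = 14² = 196)
W(U, q) = -12 (W(U, q) = 7 - 1*19 = 7 - 19 = -12)
W(E, 195) - Q(-100) = -12 - (-1)/(-200 + 2*(-100)) = -12 - (-1)/(-200 - 200) = -12 - (-1)/(-400) = -12 - (-1)*(-1)/400 = -12 - 1*1/400 = -12 - 1/400 = -4801/400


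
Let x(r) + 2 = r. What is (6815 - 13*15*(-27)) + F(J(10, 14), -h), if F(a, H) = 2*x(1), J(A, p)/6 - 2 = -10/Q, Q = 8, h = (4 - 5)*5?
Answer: 12078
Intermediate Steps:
h = -5 (h = -1*5 = -5)
x(r) = -2 + r
J(A, p) = 9/2 (J(A, p) = 12 + 6*(-10/8) = 12 + 6*(-10*⅛) = 12 + 6*(-5/4) = 12 - 15/2 = 9/2)
F(a, H) = -2 (F(a, H) = 2*(-2 + 1) = 2*(-1) = -2)
(6815 - 13*15*(-27)) + F(J(10, 14), -h) = (6815 - 13*15*(-27)) - 2 = (6815 - 195*(-27)) - 2 = (6815 + 5265) - 2 = 12080 - 2 = 12078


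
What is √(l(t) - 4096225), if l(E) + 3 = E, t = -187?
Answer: I*√4096415 ≈ 2024.0*I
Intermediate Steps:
l(E) = -3 + E
√(l(t) - 4096225) = √((-3 - 187) - 4096225) = √(-190 - 4096225) = √(-4096415) = I*√4096415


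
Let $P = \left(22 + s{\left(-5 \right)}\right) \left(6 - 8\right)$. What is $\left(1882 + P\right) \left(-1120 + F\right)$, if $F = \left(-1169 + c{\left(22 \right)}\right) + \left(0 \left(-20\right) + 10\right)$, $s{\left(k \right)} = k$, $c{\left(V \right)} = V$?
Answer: $-4170936$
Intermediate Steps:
$P = -34$ ($P = \left(22 - 5\right) \left(6 - 8\right) = 17 \left(6 - 8\right) = 17 \left(-2\right) = -34$)
$F = -1137$ ($F = \left(-1169 + 22\right) + \left(0 \left(-20\right) + 10\right) = -1147 + \left(0 + 10\right) = -1147 + 10 = -1137$)
$\left(1882 + P\right) \left(-1120 + F\right) = \left(1882 - 34\right) \left(-1120 - 1137\right) = 1848 \left(-2257\right) = -4170936$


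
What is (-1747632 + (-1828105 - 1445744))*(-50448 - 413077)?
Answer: 2327581980525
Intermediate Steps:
(-1747632 + (-1828105 - 1445744))*(-50448 - 413077) = (-1747632 - 3273849)*(-463525) = -5021481*(-463525) = 2327581980525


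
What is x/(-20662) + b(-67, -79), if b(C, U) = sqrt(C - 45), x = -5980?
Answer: 2990/10331 + 4*I*sqrt(7) ≈ 0.28942 + 10.583*I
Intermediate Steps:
b(C, U) = sqrt(-45 + C)
x/(-20662) + b(-67, -79) = -5980/(-20662) + sqrt(-45 - 67) = -5980*(-1/20662) + sqrt(-112) = 2990/10331 + 4*I*sqrt(7)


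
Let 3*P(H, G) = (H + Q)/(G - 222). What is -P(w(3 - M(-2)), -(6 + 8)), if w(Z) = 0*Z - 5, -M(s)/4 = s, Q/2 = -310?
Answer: -625/708 ≈ -0.88277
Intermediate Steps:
Q = -620 (Q = 2*(-310) = -620)
M(s) = -4*s
w(Z) = -5 (w(Z) = 0 - 5 = -5)
P(H, G) = (-620 + H)/(3*(-222 + G)) (P(H, G) = ((H - 620)/(G - 222))/3 = ((-620 + H)/(-222 + G))/3 = (-620 + H)/(3*(-222 + G)))
-P(w(3 - M(-2)), -(6 + 8)) = -(-620 - 5)/(3*(-222 - (6 + 8))) = -(-625)/(3*(-222 - 1*14)) = -(-625)/(3*(-222 - 14)) = -(-625)/(3*(-236)) = -(-1)*(-625)/(3*236) = -1*625/708 = -625/708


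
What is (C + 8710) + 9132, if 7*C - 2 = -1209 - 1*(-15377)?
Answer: 139064/7 ≈ 19866.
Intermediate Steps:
C = 14170/7 (C = 2/7 + (-1209 - 1*(-15377))/7 = 2/7 + (-1209 + 15377)/7 = 2/7 + (1/7)*14168 = 2/7 + 2024 = 14170/7 ≈ 2024.3)
(C + 8710) + 9132 = (14170/7 + 8710) + 9132 = 75140/7 + 9132 = 139064/7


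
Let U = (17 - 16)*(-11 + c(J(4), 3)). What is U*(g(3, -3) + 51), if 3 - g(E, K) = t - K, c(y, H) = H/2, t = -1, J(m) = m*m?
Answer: -494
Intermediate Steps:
J(m) = m²
c(y, H) = H/2 (c(y, H) = H*(½) = H/2)
g(E, K) = 4 + K (g(E, K) = 3 - (-1 - K) = 3 + (1 + K) = 4 + K)
U = -19/2 (U = (17 - 16)*(-11 + (½)*3) = 1*(-11 + 3/2) = 1*(-19/2) = -19/2 ≈ -9.5000)
U*(g(3, -3) + 51) = -19*((4 - 3) + 51)/2 = -19*(1 + 51)/2 = -19/2*52 = -494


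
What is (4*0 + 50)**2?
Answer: 2500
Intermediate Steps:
(4*0 + 50)**2 = (0 + 50)**2 = 50**2 = 2500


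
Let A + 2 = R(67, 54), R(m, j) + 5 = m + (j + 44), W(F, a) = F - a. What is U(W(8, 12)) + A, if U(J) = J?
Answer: 154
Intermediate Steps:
R(m, j) = 39 + j + m (R(m, j) = -5 + (m + (j + 44)) = -5 + (m + (44 + j)) = -5 + (44 + j + m) = 39 + j + m)
A = 158 (A = -2 + (39 + 54 + 67) = -2 + 160 = 158)
U(W(8, 12)) + A = (8 - 1*12) + 158 = (8 - 12) + 158 = -4 + 158 = 154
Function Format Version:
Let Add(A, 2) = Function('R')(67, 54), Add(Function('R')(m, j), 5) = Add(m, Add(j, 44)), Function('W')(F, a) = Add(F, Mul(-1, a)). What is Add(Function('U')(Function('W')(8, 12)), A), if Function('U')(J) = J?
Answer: 154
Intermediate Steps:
Function('R')(m, j) = Add(39, j, m) (Function('R')(m, j) = Add(-5, Add(m, Add(j, 44))) = Add(-5, Add(m, Add(44, j))) = Add(-5, Add(44, j, m)) = Add(39, j, m))
A = 158 (A = Add(-2, Add(39, 54, 67)) = Add(-2, 160) = 158)
Add(Function('U')(Function('W')(8, 12)), A) = Add(Add(8, Mul(-1, 12)), 158) = Add(Add(8, -12), 158) = Add(-4, 158) = 154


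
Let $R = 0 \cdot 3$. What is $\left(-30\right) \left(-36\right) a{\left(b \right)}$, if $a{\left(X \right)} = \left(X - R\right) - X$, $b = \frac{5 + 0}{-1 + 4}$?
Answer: $0$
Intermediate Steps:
$R = 0$
$b = \frac{5}{3} \approx 1.6667$
$a{\left(X \right)} = 0$ ($a{\left(X \right)} = \left(X - 0\right) - X = \left(X + 0\right) - X = X - X = 0$)
$\left(-30\right) \left(-36\right) a{\left(b \right)} = \left(-30\right) \left(-36\right) 0 = 1080 \cdot 0 = 0$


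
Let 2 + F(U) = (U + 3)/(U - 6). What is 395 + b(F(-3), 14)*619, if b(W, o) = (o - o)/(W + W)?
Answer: 395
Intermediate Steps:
F(U) = -2 + (3 + U)/(-6 + U) (F(U) = -2 + (U + 3)/(U - 6) = -2 + (3 + U)/(-6 + U))
b(W, o) = 0 (b(W, o) = 0/((2*W)) = 0*(1/(2*W)) = 0)
395 + b(F(-3), 14)*619 = 395 + 0*619 = 395 + 0 = 395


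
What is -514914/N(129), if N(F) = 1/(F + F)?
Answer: -132847812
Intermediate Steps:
N(F) = 1/(2*F)
-514914/N(129) = -514914/((1/2)/129) = -514914/((1/2)*(1/129)) = -514914/1/258 = -514914*258 = -132847812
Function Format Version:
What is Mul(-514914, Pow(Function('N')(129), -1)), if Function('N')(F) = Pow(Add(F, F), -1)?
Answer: -132847812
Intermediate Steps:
Function('N')(F) = Mul(Rational(1, 2), Pow(F, -1)) (Function('N')(F) = Pow(Mul(2, F), -1) = Mul(Rational(1, 2), Pow(F, -1)))
Mul(-514914, Pow(Function('N')(129), -1)) = Mul(-514914, Pow(Mul(Rational(1, 2), Pow(129, -1)), -1)) = Mul(-514914, Pow(Mul(Rational(1, 2), Rational(1, 129)), -1)) = Mul(-514914, Pow(Rational(1, 258), -1)) = Mul(-514914, 258) = -132847812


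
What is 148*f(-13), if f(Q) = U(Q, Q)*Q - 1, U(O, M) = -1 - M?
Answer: -23236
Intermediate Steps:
f(Q) = -1 + Q*(-1 - Q) (f(Q) = (-1 - Q)*Q - 1 = Q*(-1 - Q) - 1 = -1 + Q*(-1 - Q))
148*f(-13) = 148*(-1 - 1*(-13)*(1 - 13)) = 148*(-1 - 1*(-13)*(-12)) = 148*(-1 - 156) = 148*(-157) = -23236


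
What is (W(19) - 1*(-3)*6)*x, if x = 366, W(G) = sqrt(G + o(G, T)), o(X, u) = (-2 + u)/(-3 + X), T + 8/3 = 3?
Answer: 6588 + 61*sqrt(2721)/2 ≈ 8179.0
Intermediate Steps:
T = 1/3 (T = -8/3 + 3 = 1/3 ≈ 0.33333)
o(X, u) = (-2 + u)/(-3 + X)
W(G) = sqrt(G - 5/(3*(-3 + G))) (W(G) = sqrt(G + (-2 + 1/3)/(-3 + G)) = sqrt(G - 5/3/(-3 + G)) = sqrt(G - 5/(3*(-3 + G))))
(W(19) - 1*(-3)*6)*x = (sqrt(3)*sqrt(-5/(-3 + 19) + 3*19)/3 - 1*(-3)*6)*366 = (sqrt(3)*sqrt(-5/16 + 57)/3 + 3*6)*366 = (sqrt(3)*sqrt(-5*1/16 + 57)/3 + 18)*366 = (sqrt(3)*sqrt(-5/16 + 57)/3 + 18)*366 = (sqrt(3)*sqrt(907/16)/3 + 18)*366 = (sqrt(3)*(sqrt(907)/4)/3 + 18)*366 = (sqrt(2721)/12 + 18)*366 = (18 + sqrt(2721)/12)*366 = 6588 + 61*sqrt(2721)/2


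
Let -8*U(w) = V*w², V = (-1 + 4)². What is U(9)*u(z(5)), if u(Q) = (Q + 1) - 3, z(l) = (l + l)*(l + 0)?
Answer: -4374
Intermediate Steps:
V = 9 (V = 3² = 9)
U(w) = -9*w²/8
z(l) = 2*l² (z(l) = (2*l)*l = 2*l²)
u(Q) = -2 + Q (u(Q) = (1 + Q) - 3 = -2 + Q)
U(9)*u(z(5)) = (-9/8*9²)*(-2 + 2*5²) = (-9/8*81)*(-2 + 2*25) = -729*(-2 + 50)/8 = -729/8*48 = -4374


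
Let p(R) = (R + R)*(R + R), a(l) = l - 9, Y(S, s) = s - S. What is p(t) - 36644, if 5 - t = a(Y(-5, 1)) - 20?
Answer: -33508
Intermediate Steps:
a(l) = -9 + l
t = 28 (t = 5 - ((-9 + (1 - 1*(-5))) - 20) = 5 - ((-9 + (1 + 5)) - 20) = 5 - ((-9 + 6) - 20) = 5 - (-3 - 20) = 5 - 1*(-23) = 5 + 23 = 28)
p(R) = 4*R² (p(R) = (2*R)*(2*R) = 4*R²)
p(t) - 36644 = 4*28² - 36644 = 4*784 - 36644 = 3136 - 36644 = -33508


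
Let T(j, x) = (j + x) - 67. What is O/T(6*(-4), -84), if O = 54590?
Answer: -10918/35 ≈ -311.94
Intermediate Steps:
T(j, x) = -67 + j + x
O/T(6*(-4), -84) = 54590/(-67 + 6*(-4) - 84) = 54590/(-67 - 24 - 84) = 54590/(-175) = 54590*(-1/175) = -10918/35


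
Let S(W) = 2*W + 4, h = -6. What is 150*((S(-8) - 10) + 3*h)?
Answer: -6000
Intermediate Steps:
S(W) = 4 + 2*W
150*((S(-8) - 10) + 3*h) = 150*(((4 + 2*(-8)) - 10) + 3*(-6)) = 150*(((4 - 16) - 10) - 18) = 150*((-12 - 10) - 18) = 150*(-22 - 18) = 150*(-40) = -6000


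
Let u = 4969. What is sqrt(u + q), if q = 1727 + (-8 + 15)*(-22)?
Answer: sqrt(6542) ≈ 80.883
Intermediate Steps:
q = 1573 (q = 1727 + 7*(-22) = 1727 - 154 = 1573)
sqrt(u + q) = sqrt(4969 + 1573) = sqrt(6542)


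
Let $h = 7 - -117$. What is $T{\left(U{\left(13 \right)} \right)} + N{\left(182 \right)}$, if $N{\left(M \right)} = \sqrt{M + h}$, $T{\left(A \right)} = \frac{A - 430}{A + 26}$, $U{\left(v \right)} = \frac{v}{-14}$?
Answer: $- \frac{2011}{117} + 3 \sqrt{34} \approx 0.30482$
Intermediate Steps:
$h = 124$ ($h = 7 + 117 = 124$)
$U{\left(v \right)} = - \frac{v}{14}$ ($U{\left(v \right)} = v \left(- \frac{1}{14}\right) = - \frac{v}{14}$)
$T{\left(A \right)} = \frac{-430 + A}{26 + A}$
$N{\left(M \right)} = \sqrt{124 + M}$ ($N{\left(M \right)} = \sqrt{M + 124} = \sqrt{124 + M}$)
$T{\left(U{\left(13 \right)} \right)} + N{\left(182 \right)} = \frac{-430 - \frac{13}{14}}{26 - \frac{13}{14}} + \sqrt{124 + 182} = \frac{-430 - \frac{13}{14}}{26 - \frac{13}{14}} + \sqrt{306} = \frac{1}{\frac{351}{14}} \left(- \frac{6033}{14}\right) + 3 \sqrt{34} = \frac{14}{351} \left(- \frac{6033}{14}\right) + 3 \sqrt{34} = - \frac{2011}{117} + 3 \sqrt{34}$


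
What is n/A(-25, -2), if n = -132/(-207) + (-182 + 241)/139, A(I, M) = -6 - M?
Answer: -10187/38364 ≈ -0.26554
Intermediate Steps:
n = 10187/9591 (n = -132*(-1/207) + 59*(1/139) = 44/69 + 59/139 = 10187/9591 ≈ 1.0621)
n/A(-25, -2) = 10187/(9591*(-6 - 1*(-2))) = 10187/(9591*(-6 + 2)) = (10187/9591)/(-4) = (10187/9591)*(-¼) = -10187/38364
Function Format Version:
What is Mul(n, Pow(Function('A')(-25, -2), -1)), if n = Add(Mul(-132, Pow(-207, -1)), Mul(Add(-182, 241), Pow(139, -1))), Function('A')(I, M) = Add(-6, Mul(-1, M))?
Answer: Rational(-10187, 38364) ≈ -0.26554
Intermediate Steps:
n = Rational(10187, 9591) (n = Add(Mul(-132, Rational(-1, 207)), Mul(59, Rational(1, 139))) = Add(Rational(44, 69), Rational(59, 139)) = Rational(10187, 9591) ≈ 1.0621)
Mul(n, Pow(Function('A')(-25, -2), -1)) = Mul(Rational(10187, 9591), Pow(Add(-6, Mul(-1, -2)), -1)) = Mul(Rational(10187, 9591), Pow(Add(-6, 2), -1)) = Mul(Rational(10187, 9591), Pow(-4, -1)) = Mul(Rational(10187, 9591), Rational(-1, 4)) = Rational(-10187, 38364)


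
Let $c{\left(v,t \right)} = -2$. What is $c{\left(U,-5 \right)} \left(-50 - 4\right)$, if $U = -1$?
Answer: $108$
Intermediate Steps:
$c{\left(U,-5 \right)} \left(-50 - 4\right) = - 2 \left(-50 - 4\right) = \left(-2\right) \left(-54\right) = 108$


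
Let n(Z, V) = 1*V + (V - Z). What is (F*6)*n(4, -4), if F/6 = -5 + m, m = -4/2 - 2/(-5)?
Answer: 14256/5 ≈ 2851.2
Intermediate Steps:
n(Z, V) = -Z + 2*V (n(Z, V) = V + (V - Z) = -Z + 2*V)
m = -8/5 (m = -4*½ - 2*(-⅕) = -2 + ⅖ = -8/5 ≈ -1.6000)
F = -198/5 (F = 6*(-5 - 8/5) = 6*(-33/5) = -198/5 ≈ -39.600)
(F*6)*n(4, -4) = (-198/5*6)*(-1*4 + 2*(-4)) = -1188*(-4 - 8)/5 = -1188/5*(-12) = 14256/5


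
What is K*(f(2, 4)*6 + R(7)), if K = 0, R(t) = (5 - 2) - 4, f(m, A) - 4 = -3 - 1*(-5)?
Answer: 0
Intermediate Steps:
f(m, A) = 6 (f(m, A) = 4 + (-3 - 1*(-5)) = 4 + (-3 + 5) = 4 + 2 = 6)
R(t) = -1 (R(t) = 3 - 4 = -1)
K*(f(2, 4)*6 + R(7)) = 0*(6*6 - 1) = 0*(36 - 1) = 0*35 = 0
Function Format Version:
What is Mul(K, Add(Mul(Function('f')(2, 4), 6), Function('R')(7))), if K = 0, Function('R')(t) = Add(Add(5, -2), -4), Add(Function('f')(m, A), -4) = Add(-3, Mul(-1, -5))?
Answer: 0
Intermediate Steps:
Function('f')(m, A) = 6 (Function('f')(m, A) = Add(4, Add(-3, Mul(-1, -5))) = Add(4, Add(-3, 5)) = Add(4, 2) = 6)
Function('R')(t) = -1 (Function('R')(t) = Add(3, -4) = -1)
Mul(K, Add(Mul(Function('f')(2, 4), 6), Function('R')(7))) = Mul(0, Add(Mul(6, 6), -1)) = Mul(0, Add(36, -1)) = Mul(0, 35) = 0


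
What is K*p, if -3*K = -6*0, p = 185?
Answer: 0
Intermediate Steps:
K = 0 (K = -(-2)*0 = -1/3*0 = 0)
K*p = 0*185 = 0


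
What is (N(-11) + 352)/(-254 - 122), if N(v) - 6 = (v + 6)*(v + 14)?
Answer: -343/376 ≈ -0.91223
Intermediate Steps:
N(v) = 6 + (6 + v)*(14 + v) (N(v) = 6 + (v + 6)*(v + 14) = 6 + (6 + v)*(14 + v))
(N(-11) + 352)/(-254 - 122) = ((90 + (-11)**2 + 20*(-11)) + 352)/(-254 - 122) = ((90 + 121 - 220) + 352)/(-376) = (-9 + 352)*(-1/376) = 343*(-1/376) = -343/376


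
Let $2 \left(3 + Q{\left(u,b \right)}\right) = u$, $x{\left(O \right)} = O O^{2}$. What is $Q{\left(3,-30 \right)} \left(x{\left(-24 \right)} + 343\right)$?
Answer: $\frac{40443}{2} \approx 20222.0$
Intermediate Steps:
$x{\left(O \right)} = O^{3}$
$Q{\left(u,b \right)} = -3 + \frac{u}{2}$
$Q{\left(3,-30 \right)} \left(x{\left(-24 \right)} + 343\right) = \left(-3 + \frac{1}{2} \cdot 3\right) \left(\left(-24\right)^{3} + 343\right) = \left(-3 + \frac{3}{2}\right) \left(-13824 + 343\right) = \left(- \frac{3}{2}\right) \left(-13481\right) = \frac{40443}{2}$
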